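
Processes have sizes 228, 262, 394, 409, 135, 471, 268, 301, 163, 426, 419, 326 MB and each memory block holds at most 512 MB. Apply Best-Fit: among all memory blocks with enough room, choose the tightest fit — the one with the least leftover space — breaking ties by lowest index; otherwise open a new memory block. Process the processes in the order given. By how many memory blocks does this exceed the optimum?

Best-Fit: [228,262] [394] [409] [135,268] [471] [301,163] [426] [419] [326] → 9 memory blocks.
9 processes exceed 256 MB (half the capacity), and no two of those can share a memory block, so at least 9 memory blocks are needed.
So 9 is already optimal.

0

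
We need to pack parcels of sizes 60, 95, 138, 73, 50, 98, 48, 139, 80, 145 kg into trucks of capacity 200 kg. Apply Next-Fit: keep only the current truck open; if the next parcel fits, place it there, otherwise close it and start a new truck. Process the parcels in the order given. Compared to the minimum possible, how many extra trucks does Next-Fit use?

Next-Fit: [60,95] [138] [73,50] [98,48] [139] [80] [145] → 7 trucks.
Total size 926 kg; any packing needs at least ⌈926/200⌉ = 5 trucks.
An optimal packing achieves that bound: [145,50] [139,60] [138,48] [98,95] [80,73] → 5 trucks.
Excess: 7 − 5 = 2.

2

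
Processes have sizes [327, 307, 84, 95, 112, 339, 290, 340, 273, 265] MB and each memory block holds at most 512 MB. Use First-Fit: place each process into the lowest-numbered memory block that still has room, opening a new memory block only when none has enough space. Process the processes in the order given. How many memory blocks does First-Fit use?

7

Put 327 MB in memory block 1; 185 MB remain.
Put 307 MB in memory block 2; 205 MB remain.
Put 84 MB in memory block 1; 101 MB remain.
Put 95 MB in memory block 1; 6 MB remain.
Put 112 MB in memory block 2; 93 MB remain.
Put 339 MB in memory block 3; 173 MB remain.
Put 290 MB in memory block 4; 222 MB remain.
Put 340 MB in memory block 5; 172 MB remain.
Put 273 MB in memory block 6; 239 MB remain.
Put 265 MB in memory block 7; 247 MB remain.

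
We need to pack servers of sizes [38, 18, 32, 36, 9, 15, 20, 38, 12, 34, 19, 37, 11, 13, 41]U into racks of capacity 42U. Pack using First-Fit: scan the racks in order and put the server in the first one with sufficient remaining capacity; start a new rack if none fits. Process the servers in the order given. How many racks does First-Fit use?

11

38U → rack 1 (remaining 4U)
18U → rack 2 (remaining 24U)
32U → rack 3 (remaining 10U)
36U → rack 4 (remaining 6U)
9U → rack 2 (remaining 15U)
15U → rack 2 (remaining 0U)
20U → rack 5 (remaining 22U)
38U → rack 6 (remaining 4U)
12U → rack 5 (remaining 10U)
34U → rack 7 (remaining 8U)
19U → rack 8 (remaining 23U)
37U → rack 9 (remaining 5U)
11U → rack 8 (remaining 12U)
13U → rack 10 (remaining 29U)
41U → rack 11 (remaining 1U)
Final racks: [38] [18,9,15] [32] [36] [20,12] [38] [34] [19,11] [37] [13] [41].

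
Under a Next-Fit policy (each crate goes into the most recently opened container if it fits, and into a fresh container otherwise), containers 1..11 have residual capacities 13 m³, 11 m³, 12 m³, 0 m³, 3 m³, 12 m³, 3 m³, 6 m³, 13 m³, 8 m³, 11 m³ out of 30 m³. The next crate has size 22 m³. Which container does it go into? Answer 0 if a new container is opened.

0

Next-Fit only looks at container 11, which has 11 m³ free.
22 m³ does not fit, so a new container is opened.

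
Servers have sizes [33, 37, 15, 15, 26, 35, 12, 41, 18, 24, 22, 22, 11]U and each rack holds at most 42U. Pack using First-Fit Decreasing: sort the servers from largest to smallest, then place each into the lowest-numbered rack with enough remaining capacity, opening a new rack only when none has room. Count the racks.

Sorted descending: 41, 37, 35, 33, 26, 24, 22, 22, 18, 15, 15, 12, 11.
41U → rack 1 (remaining 1U)
37U → rack 2 (remaining 5U)
35U → rack 3 (remaining 7U)
33U → rack 4 (remaining 9U)
26U → rack 5 (remaining 16U)
24U → rack 6 (remaining 18U)
22U → rack 7 (remaining 20U)
22U → rack 8 (remaining 20U)
18U → rack 6 (remaining 0U)
15U → rack 5 (remaining 1U)
15U → rack 7 (remaining 5U)
12U → rack 8 (remaining 8U)
11U → rack 9 (remaining 31U)
Final racks: [41] [37] [35] [33] [26,15] [24,18] [22,15] [22,12] [11].

9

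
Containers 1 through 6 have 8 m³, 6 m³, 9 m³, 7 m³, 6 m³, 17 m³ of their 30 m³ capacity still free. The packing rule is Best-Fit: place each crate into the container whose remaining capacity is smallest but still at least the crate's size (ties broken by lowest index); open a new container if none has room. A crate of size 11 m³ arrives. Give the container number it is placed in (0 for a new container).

6

Containers with room: container 6 (17 m³).
Tightest fit is container 6 with 17 m³ free.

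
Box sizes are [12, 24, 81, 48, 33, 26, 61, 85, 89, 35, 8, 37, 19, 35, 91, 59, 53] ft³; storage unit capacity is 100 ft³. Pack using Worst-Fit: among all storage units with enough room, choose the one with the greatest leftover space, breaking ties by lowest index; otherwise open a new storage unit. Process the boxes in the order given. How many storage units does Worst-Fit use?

10 storage units

Put 12 ft³ in storage unit 1; 88 ft³ remain.
Put 24 ft³ in storage unit 1; 64 ft³ remain.
Put 81 ft³ in storage unit 2; 19 ft³ remain.
Put 48 ft³ in storage unit 1; 16 ft³ remain.
Put 33 ft³ in storage unit 3; 67 ft³ remain.
Put 26 ft³ in storage unit 3; 41 ft³ remain.
Put 61 ft³ in storage unit 4; 39 ft³ remain.
Put 85 ft³ in storage unit 5; 15 ft³ remain.
Put 89 ft³ in storage unit 6; 11 ft³ remain.
Put 35 ft³ in storage unit 3; 6 ft³ remain.
Put 8 ft³ in storage unit 4; 31 ft³ remain.
Put 37 ft³ in storage unit 7; 63 ft³ remain.
Put 19 ft³ in storage unit 7; 44 ft³ remain.
Put 35 ft³ in storage unit 7; 9 ft³ remain.
Put 91 ft³ in storage unit 8; 9 ft³ remain.
Put 59 ft³ in storage unit 9; 41 ft³ remain.
Put 53 ft³ in storage unit 10; 47 ft³ remain.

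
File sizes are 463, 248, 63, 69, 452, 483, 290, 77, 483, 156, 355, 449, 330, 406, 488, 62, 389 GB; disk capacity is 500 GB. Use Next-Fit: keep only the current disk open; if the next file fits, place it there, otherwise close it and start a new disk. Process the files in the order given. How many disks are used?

disk 1: place 463 GB, 37 GB left
disk 2: place 248 GB, 252 GB left
disk 2: place 63 GB, 189 GB left
disk 2: place 69 GB, 120 GB left
disk 3: place 452 GB, 48 GB left
disk 4: place 483 GB, 17 GB left
disk 5: place 290 GB, 210 GB left
disk 5: place 77 GB, 133 GB left
disk 6: place 483 GB, 17 GB left
disk 7: place 156 GB, 344 GB left
disk 8: place 355 GB, 145 GB left
disk 9: place 449 GB, 51 GB left
disk 10: place 330 GB, 170 GB left
disk 11: place 406 GB, 94 GB left
disk 12: place 488 GB, 12 GB left
disk 13: place 62 GB, 438 GB left
disk 13: place 389 GB, 49 GB left
Final disks: [463] [248,63,69] [452] [483] [290,77] [483] [156] [355] [449] [330] [406] [488] [62,389].

13 disks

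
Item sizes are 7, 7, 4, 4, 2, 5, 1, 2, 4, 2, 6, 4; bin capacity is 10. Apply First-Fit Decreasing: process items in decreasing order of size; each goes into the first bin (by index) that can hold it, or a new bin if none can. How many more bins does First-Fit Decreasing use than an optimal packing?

0

First-Fit Decreasing: [7,2,1] [7,2] [6,4] [5,4] [4,4,2] → 5 bins.
Total size 48; any packing needs at least ⌈48/10⌉ = 5 bins.
So 5 is already optimal.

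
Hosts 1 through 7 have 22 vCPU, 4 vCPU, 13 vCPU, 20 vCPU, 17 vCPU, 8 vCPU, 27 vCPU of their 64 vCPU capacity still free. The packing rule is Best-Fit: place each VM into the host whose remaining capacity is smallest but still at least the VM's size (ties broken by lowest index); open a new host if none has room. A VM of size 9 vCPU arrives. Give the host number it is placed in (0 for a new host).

3

Hosts with room: host 1 (22 vCPU), host 3 (13 vCPU), host 4 (20 vCPU), host 5 (17 vCPU), host 7 (27 vCPU).
Tightest fit is host 3 with 13 vCPU free.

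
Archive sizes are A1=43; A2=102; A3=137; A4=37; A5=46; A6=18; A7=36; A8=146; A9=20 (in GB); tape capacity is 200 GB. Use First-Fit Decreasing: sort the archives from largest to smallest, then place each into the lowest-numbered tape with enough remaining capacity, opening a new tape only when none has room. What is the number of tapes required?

Sorted descending: 146, 137, 102, 46, 43, 37, 36, 20, 18.
Put 146 GB in tape 1; 54 GB remain.
Put 137 GB in tape 2; 63 GB remain.
Put 102 GB in tape 3; 98 GB remain.
Put 46 GB in tape 1; 8 GB remain.
Put 43 GB in tape 2; 20 GB remain.
Put 37 GB in tape 3; 61 GB remain.
Put 36 GB in tape 3; 25 GB remain.
Put 20 GB in tape 2; 0 GB remain.
Put 18 GB in tape 3; 7 GB remain.
Final tapes: [146,46] [137,43,20] [102,37,36,18].

3 tapes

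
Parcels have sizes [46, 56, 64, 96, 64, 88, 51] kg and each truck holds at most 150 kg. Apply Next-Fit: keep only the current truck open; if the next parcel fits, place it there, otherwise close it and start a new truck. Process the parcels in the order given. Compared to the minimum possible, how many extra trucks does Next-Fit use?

1

Next-Fit: [46,56] [64] [96] [64] [88,51] → 5 trucks.
Total size 465 kg; any packing needs at least ⌈465/150⌉ = 4 trucks.
An optimal packing achieves that bound: [96,51] [88,56] [64,64] [46] → 4 trucks.
Excess: 5 − 4 = 1.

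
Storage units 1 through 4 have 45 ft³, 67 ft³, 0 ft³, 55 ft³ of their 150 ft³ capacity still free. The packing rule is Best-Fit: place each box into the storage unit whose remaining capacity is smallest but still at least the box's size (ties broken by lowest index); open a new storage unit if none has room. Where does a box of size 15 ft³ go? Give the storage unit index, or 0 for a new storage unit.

Storage units with room: storage unit 1 (45 ft³), storage unit 2 (67 ft³), storage unit 4 (55 ft³).
Tightest fit is storage unit 1 with 45 ft³ free.

1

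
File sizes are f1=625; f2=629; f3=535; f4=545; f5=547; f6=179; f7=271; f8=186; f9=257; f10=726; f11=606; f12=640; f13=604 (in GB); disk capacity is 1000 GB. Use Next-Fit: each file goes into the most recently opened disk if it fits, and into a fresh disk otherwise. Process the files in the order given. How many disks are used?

10

Put f1 (625 GB) in disk 1; 375 GB remain.
Put f2 (629 GB) in disk 2; 371 GB remain.
Put f3 (535 GB) in disk 3; 465 GB remain.
Put f4 (545 GB) in disk 4; 455 GB remain.
Put f5 (547 GB) in disk 5; 453 GB remain.
Put f6 (179 GB) in disk 5; 274 GB remain.
Put f7 (271 GB) in disk 5; 3 GB remain.
Put f8 (186 GB) in disk 6; 814 GB remain.
Put f9 (257 GB) in disk 6; 557 GB remain.
Put f10 (726 GB) in disk 7; 274 GB remain.
Put f11 (606 GB) in disk 8; 394 GB remain.
Put f12 (640 GB) in disk 9; 360 GB remain.
Put f13 (604 GB) in disk 10; 396 GB remain.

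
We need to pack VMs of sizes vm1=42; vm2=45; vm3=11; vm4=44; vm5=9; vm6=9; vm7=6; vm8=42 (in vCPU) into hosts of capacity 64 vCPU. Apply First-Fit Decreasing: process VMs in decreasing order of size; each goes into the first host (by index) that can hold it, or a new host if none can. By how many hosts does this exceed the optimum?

0

First-Fit Decreasing: [45,11,6] [44,9,9] [42] [42] → 4 hosts.
Total size 208 vCPU; any packing needs at least ⌈208/64⌉ = 4 hosts.
So 4 is already optimal.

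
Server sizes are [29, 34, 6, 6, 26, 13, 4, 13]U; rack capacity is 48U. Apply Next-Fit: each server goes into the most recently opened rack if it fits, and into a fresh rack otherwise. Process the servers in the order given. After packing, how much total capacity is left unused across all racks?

61

29U → rack 1 (remaining 19U)
34U → rack 2 (remaining 14U)
6U → rack 2 (remaining 8U)
6U → rack 2 (remaining 2U)
26U → rack 3 (remaining 22U)
13U → rack 3 (remaining 9U)
4U → rack 3 (remaining 5U)
13U → rack 4 (remaining 35U)
4 racks × 48U = 192U; used 131U; unused 61U.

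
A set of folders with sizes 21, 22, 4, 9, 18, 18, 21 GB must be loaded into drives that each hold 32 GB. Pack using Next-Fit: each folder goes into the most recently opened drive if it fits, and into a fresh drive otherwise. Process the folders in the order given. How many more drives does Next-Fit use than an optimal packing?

0

Next-Fit: [21] [22,4] [9,18] [18] [21] → 5 drives.
5 folders exceed 16 GB (half the capacity), and no two of those can share a drive, so at least 5 drives are needed.
So 5 is already optimal.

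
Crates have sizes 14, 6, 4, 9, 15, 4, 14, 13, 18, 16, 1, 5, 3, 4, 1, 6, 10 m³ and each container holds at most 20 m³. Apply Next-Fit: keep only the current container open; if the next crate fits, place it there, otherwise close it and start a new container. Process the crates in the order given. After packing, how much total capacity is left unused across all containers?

37

14 m³ → container 1 (remaining 6 m³)
6 m³ → container 1 (remaining 0 m³)
4 m³ → container 2 (remaining 16 m³)
9 m³ → container 2 (remaining 7 m³)
15 m³ → container 3 (remaining 5 m³)
4 m³ → container 3 (remaining 1 m³)
14 m³ → container 4 (remaining 6 m³)
13 m³ → container 5 (remaining 7 m³)
18 m³ → container 6 (remaining 2 m³)
16 m³ → container 7 (remaining 4 m³)
1 m³ → container 7 (remaining 3 m³)
5 m³ → container 8 (remaining 15 m³)
3 m³ → container 8 (remaining 12 m³)
4 m³ → container 8 (remaining 8 m³)
1 m³ → container 8 (remaining 7 m³)
6 m³ → container 8 (remaining 1 m³)
10 m³ → container 9 (remaining 10 m³)
9 containers × 20 m³ = 180 m³; used 143 m³; unused 37 m³.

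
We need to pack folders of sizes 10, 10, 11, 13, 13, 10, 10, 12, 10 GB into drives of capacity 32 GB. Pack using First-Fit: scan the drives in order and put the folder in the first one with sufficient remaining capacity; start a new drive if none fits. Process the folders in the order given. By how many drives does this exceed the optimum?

0

First-Fit: [10,10,11] [13,13] [10,10,12] [10] → 4 drives.
Total size 99 GB; any packing needs at least ⌈99/32⌉ = 4 drives.
So 4 is already optimal.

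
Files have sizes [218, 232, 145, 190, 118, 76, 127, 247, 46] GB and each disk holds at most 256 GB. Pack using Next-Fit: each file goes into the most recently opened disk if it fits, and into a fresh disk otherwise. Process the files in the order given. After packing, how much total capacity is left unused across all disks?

649

Put 218 GB in disk 1; 38 GB remain.
Put 232 GB in disk 2; 24 GB remain.
Put 145 GB in disk 3; 111 GB remain.
Put 190 GB in disk 4; 66 GB remain.
Put 118 GB in disk 5; 138 GB remain.
Put 76 GB in disk 5; 62 GB remain.
Put 127 GB in disk 6; 129 GB remain.
Put 247 GB in disk 7; 9 GB remain.
Put 46 GB in disk 8; 210 GB remain.
8 disks × 256 GB = 2048 GB; used 1399 GB; unused 649 GB.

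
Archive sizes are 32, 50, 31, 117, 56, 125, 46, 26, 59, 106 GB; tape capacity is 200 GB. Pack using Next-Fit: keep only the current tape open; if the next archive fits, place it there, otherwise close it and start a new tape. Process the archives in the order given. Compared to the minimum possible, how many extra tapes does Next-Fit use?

0

Next-Fit: [32,50,31] [117,56] [125,46,26] [59,106] → 4 tapes.
Total size 648 GB; any packing needs at least ⌈648/200⌉ = 4 tapes.
So 4 is already optimal.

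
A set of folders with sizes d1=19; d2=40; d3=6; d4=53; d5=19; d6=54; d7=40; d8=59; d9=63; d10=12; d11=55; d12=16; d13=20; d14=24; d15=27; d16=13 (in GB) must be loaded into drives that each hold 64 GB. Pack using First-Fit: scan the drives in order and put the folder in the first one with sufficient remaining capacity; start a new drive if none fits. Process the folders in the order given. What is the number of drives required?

Put d1 (19 GB) in drive 1; 45 GB remain.
Put d2 (40 GB) in drive 1; 5 GB remain.
Put d3 (6 GB) in drive 2; 58 GB remain.
Put d4 (53 GB) in drive 2; 5 GB remain.
Put d5 (19 GB) in drive 3; 45 GB remain.
Put d6 (54 GB) in drive 4; 10 GB remain.
Put d7 (40 GB) in drive 3; 5 GB remain.
Put d8 (59 GB) in drive 5; 5 GB remain.
Put d9 (63 GB) in drive 6; 1 GB remain.
Put d10 (12 GB) in drive 7; 52 GB remain.
Put d11 (55 GB) in drive 8; 9 GB remain.
Put d12 (16 GB) in drive 7; 36 GB remain.
Put d13 (20 GB) in drive 7; 16 GB remain.
Put d14 (24 GB) in drive 9; 40 GB remain.
Put d15 (27 GB) in drive 9; 13 GB remain.
Put d16 (13 GB) in drive 7; 3 GB remain.

9 drives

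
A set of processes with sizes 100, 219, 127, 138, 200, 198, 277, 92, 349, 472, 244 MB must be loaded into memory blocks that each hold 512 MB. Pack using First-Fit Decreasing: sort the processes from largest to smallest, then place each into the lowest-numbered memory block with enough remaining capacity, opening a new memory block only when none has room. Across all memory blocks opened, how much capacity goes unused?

656

Sorted descending: 472, 349, 277, 244, 219, 200, 198, 138, 127, 100, 92.
472 MB → memory block 1 (remaining 40 MB)
349 MB → memory block 2 (remaining 163 MB)
277 MB → memory block 3 (remaining 235 MB)
244 MB → memory block 4 (remaining 268 MB)
219 MB → memory block 3 (remaining 16 MB)
200 MB → memory block 4 (remaining 68 MB)
198 MB → memory block 5 (remaining 314 MB)
138 MB → memory block 2 (remaining 25 MB)
127 MB → memory block 5 (remaining 187 MB)
100 MB → memory block 5 (remaining 87 MB)
92 MB → memory block 6 (remaining 420 MB)
6 memory blocks × 512 MB = 3072 MB; used 2416 MB; unused 656 MB.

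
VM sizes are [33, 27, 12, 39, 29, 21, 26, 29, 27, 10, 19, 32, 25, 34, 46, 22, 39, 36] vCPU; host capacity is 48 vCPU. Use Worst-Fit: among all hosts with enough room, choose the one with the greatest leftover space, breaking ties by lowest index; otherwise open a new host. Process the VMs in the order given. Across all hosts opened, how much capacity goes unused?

118

host 1: place 33 vCPU, 15 vCPU left
host 2: place 27 vCPU, 21 vCPU left
host 2: place 12 vCPU, 9 vCPU left
host 3: place 39 vCPU, 9 vCPU left
host 4: place 29 vCPU, 19 vCPU left
host 5: place 21 vCPU, 27 vCPU left
host 5: place 26 vCPU, 1 vCPU left
host 6: place 29 vCPU, 19 vCPU left
host 7: place 27 vCPU, 21 vCPU left
host 7: place 10 vCPU, 11 vCPU left
host 4: place 19 vCPU, 0 vCPU left
host 8: place 32 vCPU, 16 vCPU left
host 9: place 25 vCPU, 23 vCPU left
host 10: place 34 vCPU, 14 vCPU left
host 11: place 46 vCPU, 2 vCPU left
host 9: place 22 vCPU, 1 vCPU left
host 12: place 39 vCPU, 9 vCPU left
host 13: place 36 vCPU, 12 vCPU left
13 hosts × 48 vCPU = 624 vCPU; used 506 vCPU; unused 118 vCPU.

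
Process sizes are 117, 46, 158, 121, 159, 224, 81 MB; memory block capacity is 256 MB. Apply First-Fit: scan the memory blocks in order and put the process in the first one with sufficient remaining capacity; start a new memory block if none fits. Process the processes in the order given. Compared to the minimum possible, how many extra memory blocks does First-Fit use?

1

First-Fit: [117,46,81] [158] [121] [159] [224] → 5 memory blocks.
Total size 906 MB; any packing needs at least ⌈906/256⌉ = 4 memory blocks.
An optimal packing achieves that bound: [224] [159,81] [158,46] [121,117] → 4 memory blocks.
Excess: 5 − 4 = 1.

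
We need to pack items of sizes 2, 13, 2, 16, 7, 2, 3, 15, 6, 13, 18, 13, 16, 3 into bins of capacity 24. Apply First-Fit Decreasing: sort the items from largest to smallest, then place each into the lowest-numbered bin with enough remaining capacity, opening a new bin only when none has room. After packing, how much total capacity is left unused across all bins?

39

Sorted descending: 18, 16, 16, 15, 13, 13, 13, 7, 6, 3, 3, 2, 2, 2.
bin 1: place 18, 6 left
bin 2: place 16, 8 left
bin 3: place 16, 8 left
bin 4: place 15, 9 left
bin 5: place 13, 11 left
bin 6: place 13, 11 left
bin 7: place 13, 11 left
bin 2: place 7, 1 left
bin 1: place 6, 0 left
bin 3: place 3, 5 left
bin 3: place 3, 2 left
bin 3: place 2, 0 left
bin 4: place 2, 7 left
bin 4: place 2, 5 left
7 bins × 24 = 168; used 129; unused 39.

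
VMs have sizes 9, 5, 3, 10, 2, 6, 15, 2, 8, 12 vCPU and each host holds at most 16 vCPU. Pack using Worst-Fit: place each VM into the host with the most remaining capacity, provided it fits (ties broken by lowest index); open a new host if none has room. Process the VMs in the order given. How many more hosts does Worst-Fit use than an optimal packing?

Worst-Fit: [9,5] [3,10,2] [6,2,8] [15] [12] → 5 hosts.
Total size 72 vCPU; any packing needs at least ⌈72/16⌉ = 5 hosts.
So 5 is already optimal.

0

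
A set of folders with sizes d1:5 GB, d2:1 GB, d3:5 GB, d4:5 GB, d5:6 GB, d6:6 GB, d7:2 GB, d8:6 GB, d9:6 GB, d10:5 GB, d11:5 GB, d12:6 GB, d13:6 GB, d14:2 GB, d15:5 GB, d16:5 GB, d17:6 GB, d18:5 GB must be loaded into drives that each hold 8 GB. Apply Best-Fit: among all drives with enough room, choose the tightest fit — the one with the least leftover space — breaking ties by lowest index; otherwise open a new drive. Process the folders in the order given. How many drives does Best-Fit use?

Put d1 (5 GB) in drive 1; 3 GB remain.
Put d2 (1 GB) in drive 1; 2 GB remain.
Put d3 (5 GB) in drive 2; 3 GB remain.
Put d4 (5 GB) in drive 3; 3 GB remain.
Put d5 (6 GB) in drive 4; 2 GB remain.
Put d6 (6 GB) in drive 5; 2 GB remain.
Put d7 (2 GB) in drive 1; 0 GB remain.
Put d8 (6 GB) in drive 6; 2 GB remain.
Put d9 (6 GB) in drive 7; 2 GB remain.
Put d10 (5 GB) in drive 8; 3 GB remain.
Put d11 (5 GB) in drive 9; 3 GB remain.
Put d12 (6 GB) in drive 10; 2 GB remain.
Put d13 (6 GB) in drive 11; 2 GB remain.
Put d14 (2 GB) in drive 4; 0 GB remain.
Put d15 (5 GB) in drive 12; 3 GB remain.
Put d16 (5 GB) in drive 13; 3 GB remain.
Put d17 (6 GB) in drive 14; 2 GB remain.
Put d18 (5 GB) in drive 15; 3 GB remain.

15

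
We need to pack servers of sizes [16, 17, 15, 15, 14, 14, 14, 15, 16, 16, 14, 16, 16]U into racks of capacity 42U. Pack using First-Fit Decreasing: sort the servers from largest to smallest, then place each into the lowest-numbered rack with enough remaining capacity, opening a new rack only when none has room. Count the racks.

Sorted descending: 17, 16, 16, 16, 16, 16, 15, 15, 15, 14, 14, 14, 14.
17U → rack 1 (remaining 25U)
16U → rack 1 (remaining 9U)
16U → rack 2 (remaining 26U)
16U → rack 2 (remaining 10U)
16U → rack 3 (remaining 26U)
16U → rack 3 (remaining 10U)
15U → rack 4 (remaining 27U)
15U → rack 4 (remaining 12U)
15U → rack 5 (remaining 27U)
14U → rack 5 (remaining 13U)
14U → rack 6 (remaining 28U)
14U → rack 6 (remaining 14U)
14U → rack 6 (remaining 0U)

6 racks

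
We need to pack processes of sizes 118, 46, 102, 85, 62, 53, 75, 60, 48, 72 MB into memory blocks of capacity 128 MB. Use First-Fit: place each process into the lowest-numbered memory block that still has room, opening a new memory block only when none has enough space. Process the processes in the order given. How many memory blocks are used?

7 memory blocks

118 MB → memory block 1 (remaining 10 MB)
46 MB → memory block 2 (remaining 82 MB)
102 MB → memory block 3 (remaining 26 MB)
85 MB → memory block 4 (remaining 43 MB)
62 MB → memory block 2 (remaining 20 MB)
53 MB → memory block 5 (remaining 75 MB)
75 MB → memory block 5 (remaining 0 MB)
60 MB → memory block 6 (remaining 68 MB)
48 MB → memory block 6 (remaining 20 MB)
72 MB → memory block 7 (remaining 56 MB)
Final memory blocks: [118] [46,62] [102] [85] [53,75] [60,48] [72].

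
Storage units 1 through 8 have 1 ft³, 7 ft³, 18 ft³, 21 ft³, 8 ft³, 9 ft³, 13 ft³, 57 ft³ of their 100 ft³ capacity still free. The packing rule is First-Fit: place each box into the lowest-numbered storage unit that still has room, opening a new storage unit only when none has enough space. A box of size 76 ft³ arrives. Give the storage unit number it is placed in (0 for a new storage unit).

0

No storage unit has ≥ 76 ft³ free, so a new storage unit is opened.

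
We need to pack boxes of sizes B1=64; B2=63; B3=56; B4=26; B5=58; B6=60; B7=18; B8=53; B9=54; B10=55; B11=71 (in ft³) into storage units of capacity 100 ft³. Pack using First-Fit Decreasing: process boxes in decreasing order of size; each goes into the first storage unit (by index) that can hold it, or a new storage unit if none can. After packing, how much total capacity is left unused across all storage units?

322

Sorted descending: 71, 64, 63, 60, 58, 56, 55, 54, 53, 26, 18.
71 ft³ → storage unit 1 (remaining 29 ft³)
64 ft³ → storage unit 2 (remaining 36 ft³)
63 ft³ → storage unit 3 (remaining 37 ft³)
60 ft³ → storage unit 4 (remaining 40 ft³)
58 ft³ → storage unit 5 (remaining 42 ft³)
56 ft³ → storage unit 6 (remaining 44 ft³)
55 ft³ → storage unit 7 (remaining 45 ft³)
54 ft³ → storage unit 8 (remaining 46 ft³)
53 ft³ → storage unit 9 (remaining 47 ft³)
26 ft³ → storage unit 1 (remaining 3 ft³)
18 ft³ → storage unit 2 (remaining 18 ft³)
9 storage units × 100 ft³ = 900 ft³; used 578 ft³; unused 322 ft³.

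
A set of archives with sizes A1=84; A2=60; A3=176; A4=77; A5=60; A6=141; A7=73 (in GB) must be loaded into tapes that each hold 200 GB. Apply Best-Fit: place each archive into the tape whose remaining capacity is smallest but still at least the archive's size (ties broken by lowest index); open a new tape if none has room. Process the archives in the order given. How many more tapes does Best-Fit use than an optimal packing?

1

Best-Fit: [84,60] [176] [77,60] [141] [73] → 5 tapes.
Total size 671 GB; any packing needs at least ⌈671/200⌉ = 4 tapes.
An optimal packing achieves that bound: [176] [141] [84,77] [73,60,60] → 4 tapes.
Excess: 5 − 4 = 1.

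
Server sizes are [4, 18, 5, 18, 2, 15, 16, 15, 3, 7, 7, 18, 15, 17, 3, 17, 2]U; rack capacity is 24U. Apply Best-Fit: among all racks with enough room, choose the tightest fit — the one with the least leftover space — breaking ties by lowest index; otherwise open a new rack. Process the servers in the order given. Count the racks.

rack 1: place 4U, 20U left
rack 1: place 18U, 2U left
rack 2: place 5U, 19U left
rack 2: place 18U, 1U left
rack 1: place 2U, 0U left
rack 3: place 15U, 9U left
rack 4: place 16U, 8U left
rack 5: place 15U, 9U left
rack 4: place 3U, 5U left
rack 3: place 7U, 2U left
rack 5: place 7U, 2U left
rack 6: place 18U, 6U left
rack 7: place 15U, 9U left
rack 8: place 17U, 7U left
rack 4: place 3U, 2U left
rack 9: place 17U, 7U left
rack 3: place 2U, 0U left
Final racks: [4,18,2] [5,18] [15,7,2] [16,3,3] [15,7] [18] [15] [17] [17].

9 racks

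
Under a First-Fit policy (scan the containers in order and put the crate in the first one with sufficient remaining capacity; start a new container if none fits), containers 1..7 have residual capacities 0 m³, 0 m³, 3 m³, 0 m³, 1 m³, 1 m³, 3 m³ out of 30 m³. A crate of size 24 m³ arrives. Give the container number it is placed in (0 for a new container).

0

No container has ≥ 24 m³ free, so a new container is opened.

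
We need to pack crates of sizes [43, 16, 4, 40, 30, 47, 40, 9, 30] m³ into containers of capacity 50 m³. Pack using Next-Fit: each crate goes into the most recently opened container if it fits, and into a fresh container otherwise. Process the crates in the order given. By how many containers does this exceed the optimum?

1

Next-Fit: [43] [16,4] [40] [30] [47] [40,9] [30] → 7 containers.
Total size 259 m³; any packing needs at least ⌈259/50⌉ = 6 containers.
An optimal packing achieves that bound: [47] [43,4] [40,9] [40] [30,16] [30] → 6 containers.
Excess: 7 − 6 = 1.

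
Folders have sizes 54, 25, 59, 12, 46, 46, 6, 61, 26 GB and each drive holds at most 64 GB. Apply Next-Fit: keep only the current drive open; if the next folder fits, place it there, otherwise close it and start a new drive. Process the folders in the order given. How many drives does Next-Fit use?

drive 1: place 54 GB, 10 GB left
drive 2: place 25 GB, 39 GB left
drive 3: place 59 GB, 5 GB left
drive 4: place 12 GB, 52 GB left
drive 4: place 46 GB, 6 GB left
drive 5: place 46 GB, 18 GB left
drive 5: place 6 GB, 12 GB left
drive 6: place 61 GB, 3 GB left
drive 7: place 26 GB, 38 GB left

7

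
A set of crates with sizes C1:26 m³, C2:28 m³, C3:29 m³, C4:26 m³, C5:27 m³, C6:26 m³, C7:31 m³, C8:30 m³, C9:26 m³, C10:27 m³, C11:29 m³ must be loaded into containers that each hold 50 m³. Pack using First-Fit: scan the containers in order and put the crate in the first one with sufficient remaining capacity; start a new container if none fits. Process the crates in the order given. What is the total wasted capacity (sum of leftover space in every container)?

245

Put C1 (26 m³) in container 1; 24 m³ remain.
Put C2 (28 m³) in container 2; 22 m³ remain.
Put C3 (29 m³) in container 3; 21 m³ remain.
Put C4 (26 m³) in container 4; 24 m³ remain.
Put C5 (27 m³) in container 5; 23 m³ remain.
Put C6 (26 m³) in container 6; 24 m³ remain.
Put C7 (31 m³) in container 7; 19 m³ remain.
Put C8 (30 m³) in container 8; 20 m³ remain.
Put C9 (26 m³) in container 9; 24 m³ remain.
Put C10 (27 m³) in container 10; 23 m³ remain.
Put C11 (29 m³) in container 11; 21 m³ remain.
11 containers × 50 m³ = 550 m³; used 305 m³; unused 245 m³.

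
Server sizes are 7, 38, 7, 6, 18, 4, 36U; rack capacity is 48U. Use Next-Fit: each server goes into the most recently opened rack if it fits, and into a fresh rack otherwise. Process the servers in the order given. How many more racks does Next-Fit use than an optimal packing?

0

Next-Fit: [7,38] [7,6,18,4] [36] → 3 racks.
Total size 116U; any packing needs at least ⌈116/48⌉ = 3 racks.
So 3 is already optimal.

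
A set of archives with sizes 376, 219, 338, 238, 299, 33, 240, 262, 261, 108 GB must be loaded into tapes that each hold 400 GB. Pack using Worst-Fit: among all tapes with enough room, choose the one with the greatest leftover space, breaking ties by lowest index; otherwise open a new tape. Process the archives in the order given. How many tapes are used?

tape 1: place 376 GB, 24 GB left
tape 2: place 219 GB, 181 GB left
tape 3: place 338 GB, 62 GB left
tape 4: place 238 GB, 162 GB left
tape 5: place 299 GB, 101 GB left
tape 2: place 33 GB, 148 GB left
tape 6: place 240 GB, 160 GB left
tape 7: place 262 GB, 138 GB left
tape 8: place 261 GB, 139 GB left
tape 4: place 108 GB, 54 GB left

8 tapes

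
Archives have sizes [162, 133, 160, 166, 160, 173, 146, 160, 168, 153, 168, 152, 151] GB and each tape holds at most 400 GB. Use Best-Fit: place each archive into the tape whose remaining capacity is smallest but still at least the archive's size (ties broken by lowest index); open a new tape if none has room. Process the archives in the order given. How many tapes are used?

7

tape 1: place 162 GB, 238 GB left
tape 1: place 133 GB, 105 GB left
tape 2: place 160 GB, 240 GB left
tape 2: place 166 GB, 74 GB left
tape 3: place 160 GB, 240 GB left
tape 3: place 173 GB, 67 GB left
tape 4: place 146 GB, 254 GB left
tape 4: place 160 GB, 94 GB left
tape 5: place 168 GB, 232 GB left
tape 5: place 153 GB, 79 GB left
tape 6: place 168 GB, 232 GB left
tape 6: place 152 GB, 80 GB left
tape 7: place 151 GB, 249 GB left
Final tapes: [162,133] [160,166] [160,173] [146,160] [168,153] [168,152] [151].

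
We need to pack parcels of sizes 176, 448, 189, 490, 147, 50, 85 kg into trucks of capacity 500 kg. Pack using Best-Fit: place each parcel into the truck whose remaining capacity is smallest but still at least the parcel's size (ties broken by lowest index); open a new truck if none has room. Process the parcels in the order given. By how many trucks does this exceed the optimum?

0

Best-Fit: [176,189,85] [448,50] [490] [147] → 4 trucks.
Total size 1585 kg; any packing needs at least ⌈1585/500⌉ = 4 trucks.
So 4 is already optimal.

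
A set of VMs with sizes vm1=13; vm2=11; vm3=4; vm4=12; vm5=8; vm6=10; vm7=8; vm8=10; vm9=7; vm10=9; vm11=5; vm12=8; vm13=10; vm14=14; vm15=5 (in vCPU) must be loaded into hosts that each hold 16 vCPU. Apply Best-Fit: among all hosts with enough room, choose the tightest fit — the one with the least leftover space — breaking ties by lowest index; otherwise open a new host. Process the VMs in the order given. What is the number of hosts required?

Put vm1 (13 vCPU) in host 1; 3 vCPU remain.
Put vm2 (11 vCPU) in host 2; 5 vCPU remain.
Put vm3 (4 vCPU) in host 2; 1 vCPU remain.
Put vm4 (12 vCPU) in host 3; 4 vCPU remain.
Put vm5 (8 vCPU) in host 4; 8 vCPU remain.
Put vm6 (10 vCPU) in host 5; 6 vCPU remain.
Put vm7 (8 vCPU) in host 4; 0 vCPU remain.
Put vm8 (10 vCPU) in host 6; 6 vCPU remain.
Put vm9 (7 vCPU) in host 7; 9 vCPU remain.
Put vm10 (9 vCPU) in host 7; 0 vCPU remain.
Put vm11 (5 vCPU) in host 5; 1 vCPU remain.
Put vm12 (8 vCPU) in host 8; 8 vCPU remain.
Put vm13 (10 vCPU) in host 9; 6 vCPU remain.
Put vm14 (14 vCPU) in host 10; 2 vCPU remain.
Put vm15 (5 vCPU) in host 6; 1 vCPU remain.
Final hosts: [13] [11,4] [12] [8,8] [10,5] [10,5] [7,9] [8] [10] [14].

10 hosts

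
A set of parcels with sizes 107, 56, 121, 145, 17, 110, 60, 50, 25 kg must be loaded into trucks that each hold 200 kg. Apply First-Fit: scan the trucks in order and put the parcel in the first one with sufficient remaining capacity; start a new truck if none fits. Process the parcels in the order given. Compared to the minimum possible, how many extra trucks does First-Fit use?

0

First-Fit: [107,56,17] [121,60] [145,50] [110,25] → 4 trucks.
Total size 691 kg; any packing needs at least ⌈691/200⌉ = 4 trucks.
So 4 is already optimal.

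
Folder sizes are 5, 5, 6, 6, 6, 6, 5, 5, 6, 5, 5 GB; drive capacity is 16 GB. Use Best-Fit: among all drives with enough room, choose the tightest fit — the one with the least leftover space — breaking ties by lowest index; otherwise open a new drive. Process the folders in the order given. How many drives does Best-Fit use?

4 drives

5 GB → drive 1 (remaining 11 GB)
5 GB → drive 1 (remaining 6 GB)
6 GB → drive 1 (remaining 0 GB)
6 GB → drive 2 (remaining 10 GB)
6 GB → drive 2 (remaining 4 GB)
6 GB → drive 3 (remaining 10 GB)
5 GB → drive 3 (remaining 5 GB)
5 GB → drive 3 (remaining 0 GB)
6 GB → drive 4 (remaining 10 GB)
5 GB → drive 4 (remaining 5 GB)
5 GB → drive 4 (remaining 0 GB)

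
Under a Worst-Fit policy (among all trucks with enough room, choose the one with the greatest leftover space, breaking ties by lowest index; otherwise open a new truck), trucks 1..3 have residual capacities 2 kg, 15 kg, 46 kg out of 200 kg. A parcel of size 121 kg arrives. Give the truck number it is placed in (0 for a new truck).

No truck has ≥ 121 kg free, so a new truck is opened.

0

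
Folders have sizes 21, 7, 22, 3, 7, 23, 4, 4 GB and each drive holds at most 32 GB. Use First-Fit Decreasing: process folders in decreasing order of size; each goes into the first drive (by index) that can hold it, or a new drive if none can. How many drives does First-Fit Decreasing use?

Sorted descending: 23, 22, 21, 7, 7, 4, 4, 3.
Put 23 GB in drive 1; 9 GB remain.
Put 22 GB in drive 2; 10 GB remain.
Put 21 GB in drive 3; 11 GB remain.
Put 7 GB in drive 1; 2 GB remain.
Put 7 GB in drive 2; 3 GB remain.
Put 4 GB in drive 3; 7 GB remain.
Put 4 GB in drive 3; 3 GB remain.
Put 3 GB in drive 2; 0 GB remain.
Final drives: [23,7] [22,7,3] [21,4,4].

3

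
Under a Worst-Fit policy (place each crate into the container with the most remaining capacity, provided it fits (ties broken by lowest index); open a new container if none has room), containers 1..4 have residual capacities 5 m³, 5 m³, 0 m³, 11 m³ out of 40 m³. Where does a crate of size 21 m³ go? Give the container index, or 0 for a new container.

0

No container has ≥ 21 m³ free, so a new container is opened.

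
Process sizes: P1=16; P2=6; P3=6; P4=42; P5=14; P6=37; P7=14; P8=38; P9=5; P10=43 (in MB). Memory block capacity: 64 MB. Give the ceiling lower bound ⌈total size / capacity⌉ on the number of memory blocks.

Total size = 16 + 6 + 6 + 42 + 14 + 37 + 14 + 38 + 5 + 43 = 221 MB.
⌈221 / 64⌉ = 4.

4 memory blocks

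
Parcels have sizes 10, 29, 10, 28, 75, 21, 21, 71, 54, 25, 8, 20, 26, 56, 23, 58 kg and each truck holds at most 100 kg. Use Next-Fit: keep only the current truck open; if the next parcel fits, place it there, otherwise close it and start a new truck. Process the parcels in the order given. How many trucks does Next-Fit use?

7

10 kg → truck 1 (remaining 90 kg)
29 kg → truck 1 (remaining 61 kg)
10 kg → truck 1 (remaining 51 kg)
28 kg → truck 1 (remaining 23 kg)
75 kg → truck 2 (remaining 25 kg)
21 kg → truck 2 (remaining 4 kg)
21 kg → truck 3 (remaining 79 kg)
71 kg → truck 3 (remaining 8 kg)
54 kg → truck 4 (remaining 46 kg)
25 kg → truck 4 (remaining 21 kg)
8 kg → truck 4 (remaining 13 kg)
20 kg → truck 5 (remaining 80 kg)
26 kg → truck 5 (remaining 54 kg)
56 kg → truck 6 (remaining 44 kg)
23 kg → truck 6 (remaining 21 kg)
58 kg → truck 7 (remaining 42 kg)
Final trucks: [10,29,10,28] [75,21] [21,71] [54,25,8] [20,26] [56,23] [58].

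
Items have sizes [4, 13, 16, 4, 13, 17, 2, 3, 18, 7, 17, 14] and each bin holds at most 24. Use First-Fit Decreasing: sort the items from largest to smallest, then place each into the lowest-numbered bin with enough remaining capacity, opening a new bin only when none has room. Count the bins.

Sorted descending: 18, 17, 17, 16, 14, 13, 13, 7, 4, 4, 3, 2.
Put 18 in bin 1; 6 remain.
Put 17 in bin 2; 7 remain.
Put 17 in bin 3; 7 remain.
Put 16 in bin 4; 8 remain.
Put 14 in bin 5; 10 remain.
Put 13 in bin 6; 11 remain.
Put 13 in bin 7; 11 remain.
Put 7 in bin 2; 0 remain.
Put 4 in bin 1; 2 remain.
Put 4 in bin 3; 3 remain.
Put 3 in bin 3; 0 remain.
Put 2 in bin 1; 0 remain.
Final bins: [18,4,2] [17,7] [17,4,3] [16] [14] [13] [13].

7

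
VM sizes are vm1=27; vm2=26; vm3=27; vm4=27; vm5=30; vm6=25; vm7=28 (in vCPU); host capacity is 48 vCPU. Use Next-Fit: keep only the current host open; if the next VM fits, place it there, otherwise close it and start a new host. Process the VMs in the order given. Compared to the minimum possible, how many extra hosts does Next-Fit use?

Next-Fit: [27] [26] [27] [27] [30] [25] [28] → 7 hosts.
7 VMs exceed 24 vCPU (half the capacity), and no two of those can share a host, so at least 7 hosts are needed.
So 7 is already optimal.

0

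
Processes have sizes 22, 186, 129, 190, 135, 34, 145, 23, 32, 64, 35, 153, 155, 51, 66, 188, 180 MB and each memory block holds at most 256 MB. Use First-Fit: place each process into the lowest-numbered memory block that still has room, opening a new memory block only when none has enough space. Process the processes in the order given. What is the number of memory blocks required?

9

22 MB → memory block 1 (remaining 234 MB)
186 MB → memory block 1 (remaining 48 MB)
129 MB → memory block 2 (remaining 127 MB)
190 MB → memory block 3 (remaining 66 MB)
135 MB → memory block 4 (remaining 121 MB)
34 MB → memory block 1 (remaining 14 MB)
145 MB → memory block 5 (remaining 111 MB)
23 MB → memory block 2 (remaining 104 MB)
32 MB → memory block 2 (remaining 72 MB)
64 MB → memory block 2 (remaining 8 MB)
35 MB → memory block 3 (remaining 31 MB)
153 MB → memory block 6 (remaining 103 MB)
155 MB → memory block 7 (remaining 101 MB)
51 MB → memory block 4 (remaining 70 MB)
66 MB → memory block 4 (remaining 4 MB)
188 MB → memory block 8 (remaining 68 MB)
180 MB → memory block 9 (remaining 76 MB)
Final memory blocks: [22,186,34] [129,23,32,64] [190,35] [135,51,66] [145] [153] [155] [188] [180].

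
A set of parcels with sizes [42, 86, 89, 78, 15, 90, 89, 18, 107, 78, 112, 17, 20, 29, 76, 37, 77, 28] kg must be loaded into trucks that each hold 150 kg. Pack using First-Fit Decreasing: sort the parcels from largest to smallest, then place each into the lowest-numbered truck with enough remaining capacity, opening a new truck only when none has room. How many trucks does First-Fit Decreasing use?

10 trucks

Sorted descending: 112, 107, 90, 89, 89, 86, 78, 78, 77, 76, 42, 37, 29, 28, 20, 18, 17, 15.
Put 112 kg in truck 1; 38 kg remain.
Put 107 kg in truck 2; 43 kg remain.
Put 90 kg in truck 3; 60 kg remain.
Put 89 kg in truck 4; 61 kg remain.
Put 89 kg in truck 5; 61 kg remain.
Put 86 kg in truck 6; 64 kg remain.
Put 78 kg in truck 7; 72 kg remain.
Put 78 kg in truck 8; 72 kg remain.
Put 77 kg in truck 9; 73 kg remain.
Put 76 kg in truck 10; 74 kg remain.
Put 42 kg in truck 2; 1 kg remain.
Put 37 kg in truck 1; 1 kg remain.
Put 29 kg in truck 3; 31 kg remain.
Put 28 kg in truck 3; 3 kg remain.
Put 20 kg in truck 4; 41 kg remain.
Put 18 kg in truck 4; 23 kg remain.
Put 17 kg in truck 4; 6 kg remain.
Put 15 kg in truck 5; 46 kg remain.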